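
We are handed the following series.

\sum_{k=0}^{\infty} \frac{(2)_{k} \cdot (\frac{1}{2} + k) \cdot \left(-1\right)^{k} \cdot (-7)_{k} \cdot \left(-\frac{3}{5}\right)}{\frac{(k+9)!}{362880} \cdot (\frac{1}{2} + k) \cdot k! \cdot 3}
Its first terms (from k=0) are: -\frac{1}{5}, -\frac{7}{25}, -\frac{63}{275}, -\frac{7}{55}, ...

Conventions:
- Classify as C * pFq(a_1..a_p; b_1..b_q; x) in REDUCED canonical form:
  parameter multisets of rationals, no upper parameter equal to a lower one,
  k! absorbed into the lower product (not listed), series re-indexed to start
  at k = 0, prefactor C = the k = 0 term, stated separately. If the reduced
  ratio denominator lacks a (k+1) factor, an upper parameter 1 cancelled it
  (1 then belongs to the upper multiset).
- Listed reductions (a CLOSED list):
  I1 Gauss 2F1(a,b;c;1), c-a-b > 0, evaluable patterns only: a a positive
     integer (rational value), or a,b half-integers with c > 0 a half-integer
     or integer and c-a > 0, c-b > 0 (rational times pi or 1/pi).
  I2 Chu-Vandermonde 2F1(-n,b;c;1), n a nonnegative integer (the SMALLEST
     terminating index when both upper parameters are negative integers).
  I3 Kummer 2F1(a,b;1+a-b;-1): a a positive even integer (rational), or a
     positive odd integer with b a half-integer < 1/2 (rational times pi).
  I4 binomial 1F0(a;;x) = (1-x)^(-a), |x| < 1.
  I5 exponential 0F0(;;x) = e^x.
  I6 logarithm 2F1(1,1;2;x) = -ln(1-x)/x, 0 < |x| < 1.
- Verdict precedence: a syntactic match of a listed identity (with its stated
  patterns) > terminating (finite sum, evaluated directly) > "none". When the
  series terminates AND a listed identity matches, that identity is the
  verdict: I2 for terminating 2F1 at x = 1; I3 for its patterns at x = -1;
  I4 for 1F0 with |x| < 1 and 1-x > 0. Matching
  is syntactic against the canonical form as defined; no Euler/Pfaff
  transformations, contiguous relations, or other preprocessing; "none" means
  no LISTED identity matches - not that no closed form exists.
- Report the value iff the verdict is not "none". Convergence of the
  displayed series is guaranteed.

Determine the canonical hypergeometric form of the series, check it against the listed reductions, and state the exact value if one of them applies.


With C = -\frac{1}{5}: the canonical form is 2F1(-7, 2; 10; -1). Verdict: Kummer (I3) fires (x = -1; c = 10 equals 1+a-b for upper {-7, 2}: listed pattern). Value: -\frac{9}{10}.

First insight: with t_0 = -\frac{1}{5}, k + 1/2 divides numerator and denominator alike; C = -1/5, x = -1 after cancelling.
Term ratio: r(k) = -1 * (k-7) (k+2) / [(k+10) (k+1)] - rational; roots negated = parameters, x = -1, C = -\frac{1}{5}.


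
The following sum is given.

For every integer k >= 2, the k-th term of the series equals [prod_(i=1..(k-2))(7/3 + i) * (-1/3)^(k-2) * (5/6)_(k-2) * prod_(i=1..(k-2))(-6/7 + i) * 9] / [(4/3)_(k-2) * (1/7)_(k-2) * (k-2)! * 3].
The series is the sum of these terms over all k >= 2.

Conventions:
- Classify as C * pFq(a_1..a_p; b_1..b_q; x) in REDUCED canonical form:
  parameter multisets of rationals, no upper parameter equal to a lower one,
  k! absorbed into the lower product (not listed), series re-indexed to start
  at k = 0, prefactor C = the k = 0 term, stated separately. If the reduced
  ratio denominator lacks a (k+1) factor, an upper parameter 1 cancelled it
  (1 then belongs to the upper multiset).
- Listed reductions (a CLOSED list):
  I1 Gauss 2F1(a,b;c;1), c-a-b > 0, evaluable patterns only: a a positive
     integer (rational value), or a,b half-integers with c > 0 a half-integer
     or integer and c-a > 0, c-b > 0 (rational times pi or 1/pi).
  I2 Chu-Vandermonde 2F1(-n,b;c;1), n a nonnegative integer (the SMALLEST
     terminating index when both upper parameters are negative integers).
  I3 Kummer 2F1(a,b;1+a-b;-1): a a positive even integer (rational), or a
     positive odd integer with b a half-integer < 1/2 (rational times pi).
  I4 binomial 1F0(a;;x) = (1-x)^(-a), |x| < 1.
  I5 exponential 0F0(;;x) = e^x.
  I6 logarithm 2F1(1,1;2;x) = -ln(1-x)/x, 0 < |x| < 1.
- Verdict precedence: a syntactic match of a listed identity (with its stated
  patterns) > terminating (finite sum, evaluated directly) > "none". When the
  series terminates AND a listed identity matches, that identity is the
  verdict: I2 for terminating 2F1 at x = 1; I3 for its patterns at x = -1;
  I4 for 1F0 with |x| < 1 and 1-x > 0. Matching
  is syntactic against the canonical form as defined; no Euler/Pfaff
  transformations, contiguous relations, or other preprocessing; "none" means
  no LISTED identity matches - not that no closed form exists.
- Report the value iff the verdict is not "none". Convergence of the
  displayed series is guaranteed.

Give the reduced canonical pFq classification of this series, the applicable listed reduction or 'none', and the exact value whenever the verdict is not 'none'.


Reduced: x = -1/3, 2F1, upper = {5/6, 10/3}, lower = {4/3}, C = 3. Verdict: none - this 2F1 at x = -1/3 matches no listed pattern, and upper {5/6, 10/3} holds no stopper.

First insight: t_0 = 3 here, and the parameter 1/7 appears in both the upper and lower lists and cancels.
Consecutive-term ratio: r(k) = (-1/3) * (k+5/6) (k+10/3) / [(k+4/3) (k+1)] ; factor over Q: parameters, x = (-1/3), and C = 3.


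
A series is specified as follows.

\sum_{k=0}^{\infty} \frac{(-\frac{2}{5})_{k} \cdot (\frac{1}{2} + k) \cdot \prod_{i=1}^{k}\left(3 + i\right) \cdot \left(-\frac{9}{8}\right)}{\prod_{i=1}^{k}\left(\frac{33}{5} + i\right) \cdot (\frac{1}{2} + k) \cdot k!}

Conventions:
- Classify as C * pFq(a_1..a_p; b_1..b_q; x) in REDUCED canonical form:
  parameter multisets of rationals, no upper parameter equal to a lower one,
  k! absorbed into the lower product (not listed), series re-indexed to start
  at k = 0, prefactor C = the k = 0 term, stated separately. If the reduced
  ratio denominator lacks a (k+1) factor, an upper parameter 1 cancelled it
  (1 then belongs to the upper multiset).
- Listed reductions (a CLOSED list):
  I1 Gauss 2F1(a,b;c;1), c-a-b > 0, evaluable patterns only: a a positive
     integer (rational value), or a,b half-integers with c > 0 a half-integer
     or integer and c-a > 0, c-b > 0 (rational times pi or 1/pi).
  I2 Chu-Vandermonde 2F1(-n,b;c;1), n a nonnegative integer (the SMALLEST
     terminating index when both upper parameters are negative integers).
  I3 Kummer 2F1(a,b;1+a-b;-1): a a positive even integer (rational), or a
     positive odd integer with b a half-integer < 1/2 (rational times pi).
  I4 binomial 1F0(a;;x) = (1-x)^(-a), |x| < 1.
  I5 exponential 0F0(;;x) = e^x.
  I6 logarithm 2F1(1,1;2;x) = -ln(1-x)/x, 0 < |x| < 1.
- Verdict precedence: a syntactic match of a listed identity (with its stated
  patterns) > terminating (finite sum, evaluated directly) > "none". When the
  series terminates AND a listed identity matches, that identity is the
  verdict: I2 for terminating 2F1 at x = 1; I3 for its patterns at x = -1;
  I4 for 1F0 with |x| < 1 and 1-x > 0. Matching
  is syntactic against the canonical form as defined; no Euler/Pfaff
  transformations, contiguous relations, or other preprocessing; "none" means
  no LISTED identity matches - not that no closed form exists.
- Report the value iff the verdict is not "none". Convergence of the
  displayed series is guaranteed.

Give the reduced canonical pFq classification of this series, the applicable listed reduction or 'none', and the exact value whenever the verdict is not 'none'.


x = 1 here; the reduced form reads 2F1, upper {-\frac{2}{5}, 4}, lower {\frac{38}{5}}, C = -\frac{9}{8}. Verdict: the Gauss summation I1 applies (x = 1: the Gamma ratio telescopes since c-a-b = 4 > 0 and a = 4 in Z>0). Hence: -\frac{20493}{25000}.

Structural cue: t_0 = -\frac{9}{8} here, and the factor k + 1/2 cancels (top and bottom), leaving prefactor -9/8.
Term ratio: r(k) = 1 * (k-\frac{2}{5}) (k+4) / [(k+\frac{38}{5}) (k+1)] - rational in k, leading ratio 1; with t_0 = -\frac{9}{8}, classification follows.


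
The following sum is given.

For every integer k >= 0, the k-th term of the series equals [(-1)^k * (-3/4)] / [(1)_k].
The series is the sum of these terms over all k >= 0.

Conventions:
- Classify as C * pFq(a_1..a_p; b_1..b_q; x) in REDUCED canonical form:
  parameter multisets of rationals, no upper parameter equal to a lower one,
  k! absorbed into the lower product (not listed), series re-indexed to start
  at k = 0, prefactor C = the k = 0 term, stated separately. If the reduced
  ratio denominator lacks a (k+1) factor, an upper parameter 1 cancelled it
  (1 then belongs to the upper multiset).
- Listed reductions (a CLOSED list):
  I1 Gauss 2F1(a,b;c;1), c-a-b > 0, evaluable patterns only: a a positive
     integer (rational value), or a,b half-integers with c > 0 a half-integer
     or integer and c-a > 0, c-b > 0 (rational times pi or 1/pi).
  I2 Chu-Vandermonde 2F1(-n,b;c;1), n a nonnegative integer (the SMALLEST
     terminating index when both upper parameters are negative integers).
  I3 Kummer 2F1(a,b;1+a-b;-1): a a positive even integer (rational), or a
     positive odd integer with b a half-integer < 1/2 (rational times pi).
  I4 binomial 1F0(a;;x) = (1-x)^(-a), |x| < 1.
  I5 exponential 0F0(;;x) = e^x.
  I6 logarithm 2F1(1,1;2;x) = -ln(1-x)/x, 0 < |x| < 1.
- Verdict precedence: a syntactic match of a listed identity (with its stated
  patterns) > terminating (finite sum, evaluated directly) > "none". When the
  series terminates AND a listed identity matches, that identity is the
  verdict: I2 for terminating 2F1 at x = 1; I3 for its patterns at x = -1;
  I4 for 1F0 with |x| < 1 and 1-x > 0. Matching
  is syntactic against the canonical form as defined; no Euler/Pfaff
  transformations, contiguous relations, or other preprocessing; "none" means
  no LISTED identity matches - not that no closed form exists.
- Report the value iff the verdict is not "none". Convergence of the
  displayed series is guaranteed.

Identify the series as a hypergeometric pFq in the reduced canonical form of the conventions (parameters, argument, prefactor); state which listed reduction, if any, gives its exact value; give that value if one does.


Prefactor -3/4, argument -1: 0F0 with upper {-} over lower {-}. Verdict: the exponential series (I5) fires (the 0F0 exponential series at x = -1). Sum: (-3/4) * e^(-1).

Key step: from the first term -3/4: (1)_k (prefactor -3/4) is k! itself.
Adjacent-term ratio: r(k) = (-1) * 1 / [(k+1)] - rational in k, leading ratio (-1); with t_0 = -3/4, classification follows.


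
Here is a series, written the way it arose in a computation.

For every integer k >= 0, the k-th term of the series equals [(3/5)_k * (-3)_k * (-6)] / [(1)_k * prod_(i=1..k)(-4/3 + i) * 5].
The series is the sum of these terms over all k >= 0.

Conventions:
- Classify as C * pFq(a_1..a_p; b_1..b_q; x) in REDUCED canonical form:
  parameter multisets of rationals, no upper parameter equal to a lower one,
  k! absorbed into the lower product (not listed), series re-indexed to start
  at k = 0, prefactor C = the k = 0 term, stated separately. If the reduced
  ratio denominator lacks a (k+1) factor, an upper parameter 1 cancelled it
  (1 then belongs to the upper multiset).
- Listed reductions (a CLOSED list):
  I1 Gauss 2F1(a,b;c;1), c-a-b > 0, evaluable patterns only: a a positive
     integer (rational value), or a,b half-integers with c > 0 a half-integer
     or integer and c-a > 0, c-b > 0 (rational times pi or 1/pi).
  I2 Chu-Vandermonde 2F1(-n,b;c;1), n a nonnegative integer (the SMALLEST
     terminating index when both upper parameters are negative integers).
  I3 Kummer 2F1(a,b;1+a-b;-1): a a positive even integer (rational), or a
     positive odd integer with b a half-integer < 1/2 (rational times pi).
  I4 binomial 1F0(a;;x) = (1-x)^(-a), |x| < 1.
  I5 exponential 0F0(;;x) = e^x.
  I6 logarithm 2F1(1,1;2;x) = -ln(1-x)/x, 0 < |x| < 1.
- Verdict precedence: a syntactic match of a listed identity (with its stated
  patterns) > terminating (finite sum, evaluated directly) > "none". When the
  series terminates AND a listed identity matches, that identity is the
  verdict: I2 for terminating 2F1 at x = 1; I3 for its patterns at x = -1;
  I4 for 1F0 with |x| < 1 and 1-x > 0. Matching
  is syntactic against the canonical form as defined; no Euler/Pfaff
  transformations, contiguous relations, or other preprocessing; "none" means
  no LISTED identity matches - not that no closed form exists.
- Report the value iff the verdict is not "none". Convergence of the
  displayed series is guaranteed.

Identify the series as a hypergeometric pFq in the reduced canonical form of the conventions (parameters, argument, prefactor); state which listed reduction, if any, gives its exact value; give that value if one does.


The series (x = 1) is 2F1: upper {-3, 3/5}, lower {-1/3}, prefactor -6/5. Verdict (x = 1): Chu-Vandermonde (I2) applies (terminating 2F1 at x = 1 with n = 3, b = 3/5, c = -1/3). Exact value: -672/3125.

First insight: t_0 being -6/5, the constant factors (C = -6/5) combine into one prefactor.
Step ratio: r(k) = 1 * (k-3) (k+3/5) / [(k-1/3) (k+1)] ; factor over Q: parameters, x = 1, and C = -6/5.


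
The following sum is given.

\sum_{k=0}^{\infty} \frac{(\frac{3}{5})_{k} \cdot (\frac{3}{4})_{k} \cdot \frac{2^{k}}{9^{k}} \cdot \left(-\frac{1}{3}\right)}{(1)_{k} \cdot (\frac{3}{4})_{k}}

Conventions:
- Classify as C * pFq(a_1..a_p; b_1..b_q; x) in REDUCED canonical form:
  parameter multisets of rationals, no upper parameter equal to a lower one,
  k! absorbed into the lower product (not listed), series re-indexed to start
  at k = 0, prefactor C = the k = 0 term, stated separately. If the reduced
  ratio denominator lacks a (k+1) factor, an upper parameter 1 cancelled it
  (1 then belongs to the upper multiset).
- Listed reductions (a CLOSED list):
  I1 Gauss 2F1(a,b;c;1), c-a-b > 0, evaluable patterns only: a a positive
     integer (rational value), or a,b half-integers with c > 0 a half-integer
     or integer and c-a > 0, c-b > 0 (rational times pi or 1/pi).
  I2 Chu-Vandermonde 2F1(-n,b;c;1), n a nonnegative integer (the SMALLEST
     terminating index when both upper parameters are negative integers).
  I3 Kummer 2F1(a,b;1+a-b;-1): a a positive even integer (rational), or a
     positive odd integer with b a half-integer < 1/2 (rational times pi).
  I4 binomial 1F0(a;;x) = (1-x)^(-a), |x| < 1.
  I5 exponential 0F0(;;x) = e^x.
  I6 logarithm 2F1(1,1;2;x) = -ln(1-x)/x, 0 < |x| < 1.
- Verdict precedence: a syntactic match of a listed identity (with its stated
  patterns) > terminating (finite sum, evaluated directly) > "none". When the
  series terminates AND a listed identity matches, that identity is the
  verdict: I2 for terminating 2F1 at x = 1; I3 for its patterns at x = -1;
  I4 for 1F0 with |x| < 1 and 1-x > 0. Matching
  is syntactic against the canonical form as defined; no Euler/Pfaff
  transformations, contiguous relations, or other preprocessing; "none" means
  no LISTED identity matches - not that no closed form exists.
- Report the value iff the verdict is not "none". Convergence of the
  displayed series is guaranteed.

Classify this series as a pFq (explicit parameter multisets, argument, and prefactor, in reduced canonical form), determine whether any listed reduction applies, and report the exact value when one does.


x = \frac{2}{9} here; the reduced form reads 1F0, upper {\frac{3}{5}}, lower {-}, C = -\frac{1}{3}. Verdict: this is the binomial series (I4) (the 1F0 binomial series: exponent -3/5, x = \frac{2}{9}). Value: \left(-\frac{1}{3}\right) \cdot \left(\frac{7}{9}\right)^{-\frac{3}{5}}.

Key step: from the first term -\frac{1}{3}: the two geometric factors (C = -1/3) combine into one argument.
Consecutive-term ratio: r(k) = \frac{2}{9} * (k+\frac{3}{5}) / [(k+1)] - poly over poly, x = \frac{2}{9} from leading terms; C = -\frac{1}{3} at k = 0.


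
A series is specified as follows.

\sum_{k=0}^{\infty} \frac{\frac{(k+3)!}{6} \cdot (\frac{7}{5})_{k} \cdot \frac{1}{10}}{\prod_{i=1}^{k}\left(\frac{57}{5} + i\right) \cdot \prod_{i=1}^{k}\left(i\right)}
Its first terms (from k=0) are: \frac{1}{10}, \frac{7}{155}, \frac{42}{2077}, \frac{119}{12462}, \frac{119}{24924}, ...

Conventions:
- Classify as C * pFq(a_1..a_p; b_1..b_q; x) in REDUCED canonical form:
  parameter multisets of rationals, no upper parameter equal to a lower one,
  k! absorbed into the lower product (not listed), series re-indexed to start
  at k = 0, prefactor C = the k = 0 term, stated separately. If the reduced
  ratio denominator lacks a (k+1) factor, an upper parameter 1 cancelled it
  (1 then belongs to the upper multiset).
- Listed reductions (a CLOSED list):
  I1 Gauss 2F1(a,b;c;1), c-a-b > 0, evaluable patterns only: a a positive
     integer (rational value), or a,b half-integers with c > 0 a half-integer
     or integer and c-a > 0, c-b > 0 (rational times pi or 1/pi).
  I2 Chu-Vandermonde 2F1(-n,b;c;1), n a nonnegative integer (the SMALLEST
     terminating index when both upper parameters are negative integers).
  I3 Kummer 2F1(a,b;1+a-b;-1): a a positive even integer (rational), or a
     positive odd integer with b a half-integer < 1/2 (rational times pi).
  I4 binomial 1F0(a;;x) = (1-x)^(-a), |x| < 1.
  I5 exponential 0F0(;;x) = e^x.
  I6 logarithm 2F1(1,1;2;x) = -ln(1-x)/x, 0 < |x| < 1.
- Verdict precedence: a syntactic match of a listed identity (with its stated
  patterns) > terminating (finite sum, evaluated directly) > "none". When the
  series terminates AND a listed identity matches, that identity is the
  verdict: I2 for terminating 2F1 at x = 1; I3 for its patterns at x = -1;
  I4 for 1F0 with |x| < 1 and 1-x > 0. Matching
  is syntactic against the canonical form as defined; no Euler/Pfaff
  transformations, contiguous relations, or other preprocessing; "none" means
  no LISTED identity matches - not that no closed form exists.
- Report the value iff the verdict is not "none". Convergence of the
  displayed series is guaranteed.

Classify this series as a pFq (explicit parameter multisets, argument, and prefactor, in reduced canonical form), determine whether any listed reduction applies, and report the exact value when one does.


Structural cue: from the first term \frac{1}{10}: the lower running product (C = 1/10, x = 1) is a rising factorial.
Term ratio: r(k) = 1 * (k+\frac{7}{5}) (k+4) / [(k+\frac{62}{5}) (k+1)] - rational; roots negated = parameters, x = 1, C = \frac{1}{10}.

Prefactor \frac{1}{10}, argument 1: 2F1 with upper {\frac{7}{5}, 4} over lower {\frac{62}{5}}. Verdict: Gauss's theorem (I1) applies (x = 1: the Gamma ratio telescopes since c-a-b = 7 > 0 and a = 4 in Z>0). Exact value: \frac{11609}{62500}.


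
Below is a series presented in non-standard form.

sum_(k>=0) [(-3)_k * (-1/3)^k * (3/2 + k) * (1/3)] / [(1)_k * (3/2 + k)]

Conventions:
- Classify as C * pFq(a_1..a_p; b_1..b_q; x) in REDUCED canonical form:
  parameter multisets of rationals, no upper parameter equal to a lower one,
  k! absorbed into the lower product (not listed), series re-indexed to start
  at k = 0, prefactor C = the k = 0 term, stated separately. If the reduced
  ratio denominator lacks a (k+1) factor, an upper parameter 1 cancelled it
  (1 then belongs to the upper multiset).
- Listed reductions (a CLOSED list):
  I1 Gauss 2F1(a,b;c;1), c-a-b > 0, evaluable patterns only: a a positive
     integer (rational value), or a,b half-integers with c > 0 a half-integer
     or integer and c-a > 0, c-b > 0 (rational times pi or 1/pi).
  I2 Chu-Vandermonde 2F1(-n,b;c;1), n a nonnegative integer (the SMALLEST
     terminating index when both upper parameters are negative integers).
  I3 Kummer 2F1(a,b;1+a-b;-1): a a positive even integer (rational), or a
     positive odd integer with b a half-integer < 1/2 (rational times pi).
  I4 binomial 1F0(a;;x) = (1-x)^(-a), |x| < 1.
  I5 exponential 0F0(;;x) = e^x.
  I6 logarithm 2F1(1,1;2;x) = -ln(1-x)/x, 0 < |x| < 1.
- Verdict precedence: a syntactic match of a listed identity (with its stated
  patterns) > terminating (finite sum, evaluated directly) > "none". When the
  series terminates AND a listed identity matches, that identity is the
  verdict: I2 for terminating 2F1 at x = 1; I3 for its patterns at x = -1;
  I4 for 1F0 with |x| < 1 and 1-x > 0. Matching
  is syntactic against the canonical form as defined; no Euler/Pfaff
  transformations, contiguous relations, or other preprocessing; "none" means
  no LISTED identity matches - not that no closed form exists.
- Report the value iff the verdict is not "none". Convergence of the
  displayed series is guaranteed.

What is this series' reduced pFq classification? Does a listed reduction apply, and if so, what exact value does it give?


Reduced: x = -1/3, 1F0, upper = {-3}, lower = {-}, C = 1/3. Verdict at x = -1/3: the binomial series (I4) matches (the 1F0 binomial series: exponent 3, x = -1/3). Sum: 64/81.

Structural cue: x = (-1/3) and striking the common factor k + 3/2 reduces the term (C = 1/3).
Term ratio: r(k) = (-1/3) * (k-3) / [(k+1)] - rational; roots negated = parameters, x = (-1/3), C = 1/3.


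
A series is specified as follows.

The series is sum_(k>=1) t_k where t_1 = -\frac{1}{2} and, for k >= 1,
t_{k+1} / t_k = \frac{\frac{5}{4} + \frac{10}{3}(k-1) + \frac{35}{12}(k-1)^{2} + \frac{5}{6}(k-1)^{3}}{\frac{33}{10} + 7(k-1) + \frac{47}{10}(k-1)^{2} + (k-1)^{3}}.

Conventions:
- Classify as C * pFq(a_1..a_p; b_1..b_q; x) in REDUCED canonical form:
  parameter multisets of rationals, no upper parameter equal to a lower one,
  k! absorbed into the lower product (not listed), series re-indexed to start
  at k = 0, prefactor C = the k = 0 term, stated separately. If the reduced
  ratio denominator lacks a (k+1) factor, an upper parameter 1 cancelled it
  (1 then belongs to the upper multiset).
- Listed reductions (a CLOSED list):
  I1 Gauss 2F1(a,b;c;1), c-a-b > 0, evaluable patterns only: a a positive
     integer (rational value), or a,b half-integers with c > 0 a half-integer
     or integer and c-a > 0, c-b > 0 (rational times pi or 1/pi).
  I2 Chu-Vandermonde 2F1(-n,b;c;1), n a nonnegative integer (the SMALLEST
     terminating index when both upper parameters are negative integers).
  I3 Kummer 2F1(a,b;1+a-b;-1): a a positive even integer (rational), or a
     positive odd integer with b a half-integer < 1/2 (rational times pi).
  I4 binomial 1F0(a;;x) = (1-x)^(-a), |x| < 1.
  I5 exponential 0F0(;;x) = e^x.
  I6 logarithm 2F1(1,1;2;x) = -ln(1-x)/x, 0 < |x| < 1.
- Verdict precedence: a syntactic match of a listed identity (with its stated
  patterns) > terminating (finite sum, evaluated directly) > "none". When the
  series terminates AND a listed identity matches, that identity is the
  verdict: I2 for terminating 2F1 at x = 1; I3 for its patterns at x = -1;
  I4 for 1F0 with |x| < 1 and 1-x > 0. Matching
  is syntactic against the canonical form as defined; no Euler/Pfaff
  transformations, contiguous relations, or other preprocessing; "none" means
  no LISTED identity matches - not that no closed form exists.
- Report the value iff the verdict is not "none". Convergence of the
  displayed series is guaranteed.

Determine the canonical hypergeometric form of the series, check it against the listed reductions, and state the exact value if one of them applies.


Key step: with t_0 = -\frac{1}{2}, cancel k + 3/2 from the displayed ratio first; then C = -1/2.
Term ratio: r(k) = \frac{5}{6} * (k+1) (k+1) / [(k+\frac{11}{5}) (k+1)] - poly over poly, x = \frac{5}{6} from leading terms; C = -\frac{1}{2} at k = 0.

This is -\frac{1}{2} * 2F1(1, 1; \frac{11}{5}; \frac{5}{6}) in reduced canonical form. Verdict: none. A 2F1 with upper {1, 1} fits none of I1-I6 at x = \frac{5}{6}; the sum runs forever.


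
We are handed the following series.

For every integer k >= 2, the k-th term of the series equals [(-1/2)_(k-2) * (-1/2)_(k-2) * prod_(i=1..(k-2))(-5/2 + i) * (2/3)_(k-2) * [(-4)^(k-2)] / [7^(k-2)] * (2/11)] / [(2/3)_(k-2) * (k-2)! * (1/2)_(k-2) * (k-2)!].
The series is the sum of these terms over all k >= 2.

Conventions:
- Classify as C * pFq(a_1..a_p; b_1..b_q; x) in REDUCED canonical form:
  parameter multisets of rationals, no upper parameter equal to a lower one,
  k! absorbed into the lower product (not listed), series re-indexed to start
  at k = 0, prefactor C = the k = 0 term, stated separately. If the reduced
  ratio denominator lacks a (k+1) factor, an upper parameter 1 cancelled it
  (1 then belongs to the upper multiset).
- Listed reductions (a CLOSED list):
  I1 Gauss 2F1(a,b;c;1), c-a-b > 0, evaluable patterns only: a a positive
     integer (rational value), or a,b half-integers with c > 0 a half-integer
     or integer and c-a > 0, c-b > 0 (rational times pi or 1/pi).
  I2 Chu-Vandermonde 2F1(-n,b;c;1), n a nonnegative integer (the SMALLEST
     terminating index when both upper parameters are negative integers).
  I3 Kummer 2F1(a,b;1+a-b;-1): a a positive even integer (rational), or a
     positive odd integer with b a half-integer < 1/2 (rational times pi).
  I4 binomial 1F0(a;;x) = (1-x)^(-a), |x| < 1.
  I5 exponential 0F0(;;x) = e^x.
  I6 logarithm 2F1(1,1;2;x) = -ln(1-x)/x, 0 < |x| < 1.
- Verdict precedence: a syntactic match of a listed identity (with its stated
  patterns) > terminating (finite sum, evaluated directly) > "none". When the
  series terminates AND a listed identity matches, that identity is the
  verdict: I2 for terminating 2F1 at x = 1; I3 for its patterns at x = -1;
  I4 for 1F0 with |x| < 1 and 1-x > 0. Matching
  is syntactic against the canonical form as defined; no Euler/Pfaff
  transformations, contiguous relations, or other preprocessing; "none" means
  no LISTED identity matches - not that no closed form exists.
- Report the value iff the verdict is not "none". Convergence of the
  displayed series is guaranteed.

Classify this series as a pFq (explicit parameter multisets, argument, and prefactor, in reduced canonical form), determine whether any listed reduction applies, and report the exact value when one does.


First insight: t_0 being 2/11, the denominator's factorial ratio (C = 2/11) is a lower Pochhammer.
Term ratio: r(k) = (-4/7) * (k-3/2) (k-1/2) (k-1/2) / [(k+1/2) (k+1) (k+1)] - rational in k, leading ratio (-4/7); with t_0 = 2/11, classification follows.

This is 2/11 * 3F2(-3/2, -1/2, -1/2; 1/2, 1; -4/7) in reduced canonical form. Verdict: none (x = -4/7): each listed identity misses the multisets {-3/2, -1/2, -1/2} ; {1/2, 1}.


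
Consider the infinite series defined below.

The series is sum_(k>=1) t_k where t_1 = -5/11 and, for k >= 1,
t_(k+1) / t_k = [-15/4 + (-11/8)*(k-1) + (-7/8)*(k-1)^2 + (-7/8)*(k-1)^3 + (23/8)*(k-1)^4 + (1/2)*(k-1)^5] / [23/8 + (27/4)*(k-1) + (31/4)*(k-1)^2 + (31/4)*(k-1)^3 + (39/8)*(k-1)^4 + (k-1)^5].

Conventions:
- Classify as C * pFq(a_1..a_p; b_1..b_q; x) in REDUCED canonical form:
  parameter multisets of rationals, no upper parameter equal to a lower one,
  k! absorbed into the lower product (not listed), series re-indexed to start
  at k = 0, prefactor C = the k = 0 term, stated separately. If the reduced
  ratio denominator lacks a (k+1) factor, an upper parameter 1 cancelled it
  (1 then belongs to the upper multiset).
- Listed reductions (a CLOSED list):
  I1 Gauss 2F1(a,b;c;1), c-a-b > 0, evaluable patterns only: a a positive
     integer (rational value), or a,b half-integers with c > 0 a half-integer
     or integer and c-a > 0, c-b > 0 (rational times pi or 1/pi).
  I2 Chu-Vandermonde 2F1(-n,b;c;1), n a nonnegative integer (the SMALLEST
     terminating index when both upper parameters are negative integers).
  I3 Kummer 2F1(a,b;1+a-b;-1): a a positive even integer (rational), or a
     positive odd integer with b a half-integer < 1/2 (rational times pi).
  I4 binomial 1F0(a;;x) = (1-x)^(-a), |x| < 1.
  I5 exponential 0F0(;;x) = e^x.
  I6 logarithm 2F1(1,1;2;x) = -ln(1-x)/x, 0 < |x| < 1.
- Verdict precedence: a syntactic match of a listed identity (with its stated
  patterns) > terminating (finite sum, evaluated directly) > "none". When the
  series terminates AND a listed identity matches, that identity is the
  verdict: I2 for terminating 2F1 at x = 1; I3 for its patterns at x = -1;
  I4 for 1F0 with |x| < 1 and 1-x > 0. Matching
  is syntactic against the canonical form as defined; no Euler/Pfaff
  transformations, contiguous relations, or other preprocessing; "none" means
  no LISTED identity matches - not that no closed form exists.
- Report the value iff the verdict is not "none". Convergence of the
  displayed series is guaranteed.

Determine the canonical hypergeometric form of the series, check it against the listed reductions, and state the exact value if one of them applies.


First insight: with t_0 = -5/11, the expanded ratio factors over Q; C = -5/11, x = 1/2, roots give parameters.
Term ratio: r(k) = (1/2) * (k-5/4) (k+6) / [(k+23/8) (k+1)] - rational in k. x = (1/2); t_0 = -5/11; negate the roots.

With C = -5/11: the canonical form is 2F1(-5/4, 6; 23/8; 1/2). Verdict: no listed reduction: x = 1/2 and upper {-5/4, 6} fail every I1-I6 pattern.


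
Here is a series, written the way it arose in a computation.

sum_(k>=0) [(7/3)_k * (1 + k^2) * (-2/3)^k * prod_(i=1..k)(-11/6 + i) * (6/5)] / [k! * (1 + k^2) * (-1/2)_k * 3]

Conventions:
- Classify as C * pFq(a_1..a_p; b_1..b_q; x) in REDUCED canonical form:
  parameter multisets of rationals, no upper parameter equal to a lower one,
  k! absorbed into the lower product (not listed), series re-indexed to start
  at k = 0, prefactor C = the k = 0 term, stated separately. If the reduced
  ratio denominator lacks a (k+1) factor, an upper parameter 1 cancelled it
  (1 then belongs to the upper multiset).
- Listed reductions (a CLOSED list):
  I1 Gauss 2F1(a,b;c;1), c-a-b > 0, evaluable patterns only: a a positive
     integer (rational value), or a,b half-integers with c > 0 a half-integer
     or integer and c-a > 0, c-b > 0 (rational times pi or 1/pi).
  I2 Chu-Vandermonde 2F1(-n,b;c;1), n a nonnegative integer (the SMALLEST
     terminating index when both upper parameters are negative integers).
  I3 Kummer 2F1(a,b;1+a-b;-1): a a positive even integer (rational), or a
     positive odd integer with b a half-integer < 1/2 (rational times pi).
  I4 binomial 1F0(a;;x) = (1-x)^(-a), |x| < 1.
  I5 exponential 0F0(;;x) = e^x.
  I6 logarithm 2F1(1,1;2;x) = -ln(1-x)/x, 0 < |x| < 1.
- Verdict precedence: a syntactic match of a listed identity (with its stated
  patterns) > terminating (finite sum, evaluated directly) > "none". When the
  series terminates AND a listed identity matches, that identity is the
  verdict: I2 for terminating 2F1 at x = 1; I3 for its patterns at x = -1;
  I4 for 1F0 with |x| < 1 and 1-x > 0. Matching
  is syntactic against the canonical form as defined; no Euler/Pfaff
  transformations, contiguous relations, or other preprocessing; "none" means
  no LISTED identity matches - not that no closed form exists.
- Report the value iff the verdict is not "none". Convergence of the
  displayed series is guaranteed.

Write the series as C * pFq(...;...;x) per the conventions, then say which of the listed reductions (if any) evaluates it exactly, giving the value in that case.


Structural cue: t_0 = 2/5 here, and the constant factors (C = 2/5, x = -2/3) combine into one prefactor.
Step ratio: r(k) = (-2/3) * (k-5/6) (k+7/3) / [(k-1/2) (k+1)] ; factor over Q: parameters, x = (-2/3), and C = 2/5.

Reduced: x = -2/3, 2F1, upper = {-5/6, 7/3}, lower = {-1/2}, C = 2/5. Verdict: none - at argument -2/3 the multisets {-5/6, 7/3} ; {-1/2} match no listed identity.


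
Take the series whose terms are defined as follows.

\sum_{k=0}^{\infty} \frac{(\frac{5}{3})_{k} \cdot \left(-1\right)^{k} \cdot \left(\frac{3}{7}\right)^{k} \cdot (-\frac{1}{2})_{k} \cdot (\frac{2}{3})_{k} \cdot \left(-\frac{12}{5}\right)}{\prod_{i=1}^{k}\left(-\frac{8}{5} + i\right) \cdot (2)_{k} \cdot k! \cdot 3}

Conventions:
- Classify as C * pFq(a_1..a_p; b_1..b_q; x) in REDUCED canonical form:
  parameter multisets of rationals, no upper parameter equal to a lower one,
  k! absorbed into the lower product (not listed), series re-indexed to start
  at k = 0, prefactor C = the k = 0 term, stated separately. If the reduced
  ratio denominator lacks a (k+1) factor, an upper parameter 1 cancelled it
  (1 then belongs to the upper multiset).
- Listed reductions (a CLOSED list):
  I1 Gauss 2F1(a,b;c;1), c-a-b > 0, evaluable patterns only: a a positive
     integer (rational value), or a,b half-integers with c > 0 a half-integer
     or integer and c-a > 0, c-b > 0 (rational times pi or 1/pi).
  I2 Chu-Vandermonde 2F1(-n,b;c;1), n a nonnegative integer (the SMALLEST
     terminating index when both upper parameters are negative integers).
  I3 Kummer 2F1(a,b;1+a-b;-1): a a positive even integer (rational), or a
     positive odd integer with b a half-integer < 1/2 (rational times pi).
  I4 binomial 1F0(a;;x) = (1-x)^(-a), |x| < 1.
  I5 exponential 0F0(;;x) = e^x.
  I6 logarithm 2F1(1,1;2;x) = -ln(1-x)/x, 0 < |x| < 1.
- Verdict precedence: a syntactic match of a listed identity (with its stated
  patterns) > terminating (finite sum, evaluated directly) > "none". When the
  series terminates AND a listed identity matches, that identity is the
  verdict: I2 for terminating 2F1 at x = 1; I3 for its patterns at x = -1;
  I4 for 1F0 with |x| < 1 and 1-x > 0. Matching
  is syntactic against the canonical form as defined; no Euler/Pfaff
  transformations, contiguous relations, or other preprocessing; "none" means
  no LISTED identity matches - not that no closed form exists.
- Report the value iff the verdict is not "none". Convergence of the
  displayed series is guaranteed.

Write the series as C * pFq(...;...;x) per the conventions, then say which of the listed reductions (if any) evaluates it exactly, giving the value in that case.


This is -\frac{4}{5} * 3F2(-\frac{1}{2}, \frac{2}{3}, \frac{5}{3}; -\frac{3}{5}, 2; -\frac{3}{7}) in reduced canonical form. Verdict: no listed reduction: x = -\frac{3}{7} and upper {-\frac{1}{2}, \frac{2}{3}, \frac{5}{3}} fail every I1-I6 pattern.

Key step: t_0 being -\frac{4}{5}, the lower running product (C = -4/5, x = -3/7) is a rising factorial.
Term ratio: r(k) = -\frac{3}{7} * (k-\frac{1}{2}) (k+\frac{2}{3}) (k+\frac{5}{3}) / [(k-\frac{3}{5}) (k+2) (k+1)] - rational; roots negated = parameters, x = -\frac{3}{7}, C = -\frac{4}{5}.


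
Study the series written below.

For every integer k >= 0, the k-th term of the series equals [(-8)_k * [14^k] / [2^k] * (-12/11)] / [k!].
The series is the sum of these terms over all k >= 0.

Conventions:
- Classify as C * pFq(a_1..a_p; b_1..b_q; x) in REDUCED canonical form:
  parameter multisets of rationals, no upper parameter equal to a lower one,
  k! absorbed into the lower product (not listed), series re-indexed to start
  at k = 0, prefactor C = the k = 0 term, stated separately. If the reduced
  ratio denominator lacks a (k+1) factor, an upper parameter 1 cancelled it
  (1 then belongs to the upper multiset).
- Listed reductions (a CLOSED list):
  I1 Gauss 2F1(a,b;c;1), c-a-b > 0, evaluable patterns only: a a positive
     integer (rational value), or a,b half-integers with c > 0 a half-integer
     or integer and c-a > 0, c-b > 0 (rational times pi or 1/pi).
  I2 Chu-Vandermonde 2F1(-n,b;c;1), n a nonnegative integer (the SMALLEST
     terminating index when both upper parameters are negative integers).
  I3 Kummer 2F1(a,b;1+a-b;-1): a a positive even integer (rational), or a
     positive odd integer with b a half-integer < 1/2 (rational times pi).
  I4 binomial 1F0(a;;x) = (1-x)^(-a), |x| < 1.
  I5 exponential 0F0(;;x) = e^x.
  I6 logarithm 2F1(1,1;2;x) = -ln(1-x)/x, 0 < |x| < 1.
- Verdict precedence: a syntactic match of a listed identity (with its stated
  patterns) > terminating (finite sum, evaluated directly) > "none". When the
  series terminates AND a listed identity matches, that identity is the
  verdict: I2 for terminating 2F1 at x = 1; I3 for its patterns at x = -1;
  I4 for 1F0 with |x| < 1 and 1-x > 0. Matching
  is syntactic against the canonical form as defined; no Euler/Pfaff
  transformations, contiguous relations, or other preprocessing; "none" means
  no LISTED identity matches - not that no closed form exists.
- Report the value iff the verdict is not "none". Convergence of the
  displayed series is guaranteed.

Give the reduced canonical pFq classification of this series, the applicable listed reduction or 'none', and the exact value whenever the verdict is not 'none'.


Classification (C = -12/11): 1F0 with upper {-8}, lower {-}, argument x = 7. Verdict: terminating at k = 8: the factor (-8)_k kills every later term; summing the 9 survivors is exact. Exact value: -20155392/11.

Key step: from the first term -12/11: the two k-th powers (prefactor -12/11) combine into one argument.
Adjacent-term ratio: r(k) = 7 * (k-8) / [(k+1)] - rational in k, leading ratio 7; with t_0 = -12/11, classification follows.


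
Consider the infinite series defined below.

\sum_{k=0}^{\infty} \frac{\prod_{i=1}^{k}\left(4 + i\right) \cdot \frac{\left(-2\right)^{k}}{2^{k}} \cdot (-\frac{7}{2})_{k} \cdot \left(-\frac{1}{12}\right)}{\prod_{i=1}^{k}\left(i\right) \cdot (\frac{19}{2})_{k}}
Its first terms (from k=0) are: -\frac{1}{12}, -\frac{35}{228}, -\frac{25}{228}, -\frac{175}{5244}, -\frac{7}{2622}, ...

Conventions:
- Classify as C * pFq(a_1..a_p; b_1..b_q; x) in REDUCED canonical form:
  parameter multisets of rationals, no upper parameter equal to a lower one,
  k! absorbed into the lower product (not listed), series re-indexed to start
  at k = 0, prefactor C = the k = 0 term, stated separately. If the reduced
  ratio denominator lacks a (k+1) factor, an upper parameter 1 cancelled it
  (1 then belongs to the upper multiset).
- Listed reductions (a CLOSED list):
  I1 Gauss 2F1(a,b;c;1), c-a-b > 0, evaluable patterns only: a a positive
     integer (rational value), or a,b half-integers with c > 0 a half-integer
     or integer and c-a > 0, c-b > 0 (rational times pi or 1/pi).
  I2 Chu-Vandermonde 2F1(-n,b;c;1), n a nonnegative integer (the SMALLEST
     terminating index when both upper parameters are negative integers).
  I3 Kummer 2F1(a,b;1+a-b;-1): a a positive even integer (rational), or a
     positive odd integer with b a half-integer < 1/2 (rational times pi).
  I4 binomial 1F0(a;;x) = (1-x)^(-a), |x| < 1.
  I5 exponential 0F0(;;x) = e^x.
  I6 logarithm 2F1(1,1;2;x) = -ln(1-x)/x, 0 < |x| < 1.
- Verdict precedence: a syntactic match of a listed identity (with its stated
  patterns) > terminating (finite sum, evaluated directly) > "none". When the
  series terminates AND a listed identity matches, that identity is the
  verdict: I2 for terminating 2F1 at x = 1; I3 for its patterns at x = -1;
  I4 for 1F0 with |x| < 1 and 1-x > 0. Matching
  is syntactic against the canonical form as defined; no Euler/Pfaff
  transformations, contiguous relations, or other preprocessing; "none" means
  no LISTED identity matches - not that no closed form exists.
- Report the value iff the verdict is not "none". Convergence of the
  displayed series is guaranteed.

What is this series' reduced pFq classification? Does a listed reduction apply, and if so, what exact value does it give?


Canonical form: C = -\frac{1}{12} times 2F1 with upper {-\frac{7}{2}, 5}, lower {\frac{19}{2}}, x = -1. Verdict: this is Kummer (I3) (x = -1; c = \frac{19}{2} equals 1+a-b for upper {-\frac{7}{2}, 5}: listed pattern). Exact value: \left(-\frac{255255}{2097152}\right) \cdot \pi.

Structural cue: t_0 being -\frac{1}{12}, the product of the first k integers (C = -1/12) is k!.
Consecutive-term ratio: r(k) = -1 * (k-\frac{7}{2}) (k+5) / [(k+\frac{19}{2}) (k+1)] - rational in k, leading ratio -1; with t_0 = -\frac{1}{12}, classification follows.


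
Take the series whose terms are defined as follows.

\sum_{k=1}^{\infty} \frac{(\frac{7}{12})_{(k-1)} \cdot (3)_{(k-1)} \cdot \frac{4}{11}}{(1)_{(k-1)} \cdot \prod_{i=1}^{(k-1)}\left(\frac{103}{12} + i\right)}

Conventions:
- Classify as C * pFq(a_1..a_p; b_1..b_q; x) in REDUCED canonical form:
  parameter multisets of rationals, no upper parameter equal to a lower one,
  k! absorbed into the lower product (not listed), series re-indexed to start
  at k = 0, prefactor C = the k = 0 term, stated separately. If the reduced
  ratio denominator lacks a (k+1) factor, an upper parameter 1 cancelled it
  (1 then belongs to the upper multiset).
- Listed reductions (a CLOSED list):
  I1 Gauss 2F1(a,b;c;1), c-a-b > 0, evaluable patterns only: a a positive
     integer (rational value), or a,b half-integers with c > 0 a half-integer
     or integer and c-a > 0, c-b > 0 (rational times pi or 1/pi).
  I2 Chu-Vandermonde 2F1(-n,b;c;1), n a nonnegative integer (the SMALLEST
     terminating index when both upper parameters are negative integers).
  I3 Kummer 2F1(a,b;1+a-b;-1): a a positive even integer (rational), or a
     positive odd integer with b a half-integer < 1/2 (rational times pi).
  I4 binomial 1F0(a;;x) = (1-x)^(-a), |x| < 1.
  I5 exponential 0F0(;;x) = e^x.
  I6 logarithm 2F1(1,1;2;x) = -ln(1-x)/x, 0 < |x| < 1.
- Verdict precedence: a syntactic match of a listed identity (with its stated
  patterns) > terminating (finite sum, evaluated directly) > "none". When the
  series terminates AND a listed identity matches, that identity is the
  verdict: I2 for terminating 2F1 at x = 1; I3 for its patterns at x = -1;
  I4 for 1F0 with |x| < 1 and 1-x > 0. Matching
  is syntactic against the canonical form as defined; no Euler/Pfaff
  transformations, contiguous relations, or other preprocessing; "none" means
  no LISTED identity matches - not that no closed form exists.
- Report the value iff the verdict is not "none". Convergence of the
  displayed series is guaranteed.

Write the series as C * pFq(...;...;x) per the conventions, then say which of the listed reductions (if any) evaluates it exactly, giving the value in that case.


At argument 1: a 2F1 with upper {\frac{7}{12}, 3}, lower {\frac{115}{12}}, scaled by C = \frac{4}{11}. Verdict: Gauss's theorem (I1) fires (x = 1: the Gamma ratio telescopes since c-a-b = 6 > 0 and a = 3 in Z>0). Its exact value is \frac{105781}{228096}.

First insight: with t_0 = \frac{4}{11}, (1)_k (prefactor 4/11) is k! itself.
Ratio: r(k) = 1 * (k+\frac{7}{12}) (k+3) / [(k+\frac{115}{12}) (k+1)] - poly over poly, x = 1 from leading terms; C = \frac{4}{11} at k = 0.
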